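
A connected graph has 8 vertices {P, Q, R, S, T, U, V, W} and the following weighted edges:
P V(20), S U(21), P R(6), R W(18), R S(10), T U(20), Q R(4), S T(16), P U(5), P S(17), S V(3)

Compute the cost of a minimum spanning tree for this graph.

Kruskal: consider edges lightest-first.
S V (3): add — endpoints in different components.
Q R (4): add — endpoints in different components.
P U (5): add — endpoints in different components.
P R (6): add — endpoints in different components.
R S (10): add — endpoints in different components.
S T (16): add — endpoints in different components.
P S (17): skip — S and P already connected.
R W (18): add — endpoints in different components.
MST edges: S V, Q R, P U, P R, R S, S T, R W; total weight 3+4+5+6+10+16+18 = 62.

62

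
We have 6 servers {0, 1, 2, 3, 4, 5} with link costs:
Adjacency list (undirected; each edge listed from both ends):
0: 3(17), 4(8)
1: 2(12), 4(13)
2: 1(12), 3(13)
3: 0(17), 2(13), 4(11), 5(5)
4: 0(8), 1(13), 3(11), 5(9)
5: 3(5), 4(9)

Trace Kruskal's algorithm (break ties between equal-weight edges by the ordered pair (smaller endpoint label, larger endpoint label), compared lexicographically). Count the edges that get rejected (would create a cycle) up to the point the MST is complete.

Sort edges by weight, then run Kruskal:
3–5 (5): add. Components now {0} {1} {2} {3,5} {4}
0–4 (8): add. Components now {0,4} {1} {2} {3,5}
4–5 (9): add. Components now {0,3,4,5} {1} {2}
3–4 (11): skip — 3 and 4 already connected.
1–2 (12): add. Components now {0,3,4,5} {1,2}
1–4 (13): add. Components now {0,1,2,3,4,5}
Edges rejected before the tree was complete: 1.

1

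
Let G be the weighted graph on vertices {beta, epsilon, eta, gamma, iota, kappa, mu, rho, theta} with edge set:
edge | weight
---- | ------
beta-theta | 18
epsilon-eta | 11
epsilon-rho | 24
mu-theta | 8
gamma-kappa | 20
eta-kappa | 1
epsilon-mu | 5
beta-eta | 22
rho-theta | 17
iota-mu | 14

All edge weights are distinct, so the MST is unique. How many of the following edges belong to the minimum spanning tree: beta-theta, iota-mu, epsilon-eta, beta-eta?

Kruskal: consider edges lightest-first.
eta-kappa (1): add — endpoints in different components.
epsilon-mu (5): add — endpoints in different components.
mu-theta (8): add — endpoints in different components.
epsilon-eta (11): add — endpoints in different components.
iota-mu (14): add — endpoints in different components.
rho-theta (17): add — endpoints in different components.
beta-theta (18): add — endpoints in different components.
gamma-kappa (20): add — endpoints in different components.
MST edge set: {eta-kappa, epsilon-mu, mu-theta, epsilon-eta, iota-mu, rho-theta, beta-theta, gamma-kappa}.
Of the listed edges, {beta-theta, iota-mu, epsilon-eta} are in the MST → 3.

3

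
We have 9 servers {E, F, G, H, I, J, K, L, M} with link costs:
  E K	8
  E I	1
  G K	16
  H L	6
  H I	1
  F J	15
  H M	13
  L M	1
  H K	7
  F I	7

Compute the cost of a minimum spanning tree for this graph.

Grow the tree from J using Prim:
Step 1: cheapest edge leaving the tree is F J (15); add F.
Step 2: cheapest edge leaving the tree is F I (7); add I.
Step 3: cheapest edge leaving the tree is E I (1); add E.
Step 4: cheapest edge leaving the tree is H I (1); add H.
Step 5: cheapest edge leaving the tree is H L (6); add L.
Step 6: cheapest edge leaving the tree is L M (1); add M.
Step 7: cheapest edge leaving the tree is H K (7); add K.
Step 8: cheapest edge leaving the tree is G K (16); add G.
MST edges: F J, F I, E I, H I, H L, L M, H K, G K; total weight 15+7+1+1+6+1+7+16 = 54.

54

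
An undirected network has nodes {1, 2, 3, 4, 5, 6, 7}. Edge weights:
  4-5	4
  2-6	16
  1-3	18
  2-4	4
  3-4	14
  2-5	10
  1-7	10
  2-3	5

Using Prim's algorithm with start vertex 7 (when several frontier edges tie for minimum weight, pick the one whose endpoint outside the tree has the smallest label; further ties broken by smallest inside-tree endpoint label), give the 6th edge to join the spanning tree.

2-6

Prim, starting at 7.
Step 1: cheapest edge leaving the tree is 1-7 (10); add 1.
Step 2: cheapest edge leaving the tree is 1-3 (18); add 3.
Step 3: cheapest edge leaving the tree is 2-3 (5); add 2.
Step 4: cheapest edge leaving the tree is 2-4 (4); add 4.
Step 5: cheapest edge leaving the tree is 4-5 (4); add 5.
Step 6: cheapest edge leaving the tree is 2-6 (16); add 6.
The 6th edge added is 2-6.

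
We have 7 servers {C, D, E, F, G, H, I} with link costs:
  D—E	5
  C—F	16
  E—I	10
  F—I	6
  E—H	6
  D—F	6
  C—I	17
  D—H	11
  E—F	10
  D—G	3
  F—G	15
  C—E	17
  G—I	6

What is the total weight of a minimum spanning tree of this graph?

42

Prim's algorithm from F:
Step 1: cheapest edge leaving the tree is D—F (6); add D.
Step 2: cheapest edge leaving the tree is D—G (3); add G.
Step 3: cheapest edge leaving the tree is D—E (5); add E.
Step 4: cheapest edge leaving the tree is E—H (6); add H.
Step 5: cheapest edge leaving the tree is F—I (6); add I.
Step 6: cheapest edge leaving the tree is C—F (16); add C.
MST edges: D—F, D—G, D—E, E—H, F—I, C—F; total weight 6+3+5+6+6+16 = 42.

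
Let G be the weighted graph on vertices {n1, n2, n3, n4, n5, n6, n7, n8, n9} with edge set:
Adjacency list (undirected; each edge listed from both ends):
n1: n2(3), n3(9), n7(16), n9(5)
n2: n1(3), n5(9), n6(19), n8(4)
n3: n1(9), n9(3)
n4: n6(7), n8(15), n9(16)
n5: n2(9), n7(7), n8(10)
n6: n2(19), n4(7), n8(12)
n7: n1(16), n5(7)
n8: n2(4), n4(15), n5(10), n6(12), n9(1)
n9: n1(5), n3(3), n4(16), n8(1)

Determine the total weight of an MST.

Prim, starting at n8.
Step 1: cheapest edge leaving the tree is n8–n9 (1); add n9.
Step 2: cheapest edge leaving the tree is n3–n9 (3); add n3.
Step 3: cheapest edge leaving the tree is n2–n8 (4); add n2.
Step 4: cheapest edge leaving the tree is n1–n2 (3); add n1.
Step 5: cheapest edge leaving the tree is n2–n5 (9); add n5.
Step 6: cheapest edge leaving the tree is n5–n7 (7); add n7.
Step 7: cheapest edge leaving the tree is n6–n8 (12); add n6.
Step 8: cheapest edge leaving the tree is n4–n6 (7); add n4.
MST edges: n8–n9, n3–n9, n2–n8, n1–n2, n2–n5, n5–n7, n6–n8, n4–n6; total weight 1+3+4+3+9+7+12+7 = 46.

46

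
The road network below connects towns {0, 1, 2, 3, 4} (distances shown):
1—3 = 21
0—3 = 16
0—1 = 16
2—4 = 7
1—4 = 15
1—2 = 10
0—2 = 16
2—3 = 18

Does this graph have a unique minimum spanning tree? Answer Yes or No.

No

Sort edges by weight, then run Kruskal:
2—4 (7): add. Components now {0} {1} {2,4} {3}
1—2 (10): add. Components now {0} {1,2,4} {3}
1—4 (15): skip — 1 and 4 already connected.
0—1 (16): add. Components now {0,1,2,4} {3}
0—2 (16): skip — 0 and 2 already connected.
0—3 (16): add. Components now {0,1,2,3,4}
Non-tree edge 0—2 has weight 16, equal to the heaviest edge on its tree cycle — swapping gives another MST of the same weight. Not unique.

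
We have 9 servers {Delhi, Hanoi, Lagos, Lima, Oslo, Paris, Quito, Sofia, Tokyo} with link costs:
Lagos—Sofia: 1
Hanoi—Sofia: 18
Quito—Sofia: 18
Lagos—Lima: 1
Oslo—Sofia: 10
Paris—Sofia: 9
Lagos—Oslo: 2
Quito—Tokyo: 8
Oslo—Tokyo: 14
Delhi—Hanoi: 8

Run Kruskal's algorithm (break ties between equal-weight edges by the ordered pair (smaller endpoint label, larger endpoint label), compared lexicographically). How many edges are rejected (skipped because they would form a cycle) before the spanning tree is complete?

1

Kruskal's algorithm — process edges by increasing weight (ties by edge label):
Lagos—Lima (1): add — endpoints in different components.
Lagos—Sofia (1): add — endpoints in different components.
Lagos—Oslo (2): add — endpoints in different components.
Delhi—Hanoi (8): add — endpoints in different components.
Quito—Tokyo (8): add — endpoints in different components.
Paris—Sofia (9): add — endpoints in different components.
Oslo—Sofia (10): skip — Oslo and Sofia already connected.
Oslo—Tokyo (14): add — endpoints in different components.
Hanoi—Sofia (18): add — endpoints in different components.
Edges rejected before the tree was complete: 1.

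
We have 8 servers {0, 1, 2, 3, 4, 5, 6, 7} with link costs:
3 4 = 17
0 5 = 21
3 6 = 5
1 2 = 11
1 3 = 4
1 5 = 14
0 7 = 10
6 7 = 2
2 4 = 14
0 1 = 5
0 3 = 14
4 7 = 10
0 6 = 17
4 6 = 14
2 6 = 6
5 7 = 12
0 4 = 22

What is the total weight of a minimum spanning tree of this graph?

Kruskal's algorithm — process edges by increasing weight (ties by edge label):
6 7 (2): add — endpoints in different components.
1 3 (4): add — endpoints in different components.
0 1 (5): add — endpoints in different components.
3 6 (5): add — endpoints in different components.
2 6 (6): add — endpoints in different components.
0 7 (10): skip — 0 and 7 already connected.
4 7 (10): add — endpoints in different components.
1 2 (11): skip — 1 and 2 already connected.
5 7 (12): add — endpoints in different components.
MST edges: 6 7, 1 3, 0 1, 3 6, 2 6, 4 7, 5 7; total weight 2+4+5+5+6+10+12 = 44.

44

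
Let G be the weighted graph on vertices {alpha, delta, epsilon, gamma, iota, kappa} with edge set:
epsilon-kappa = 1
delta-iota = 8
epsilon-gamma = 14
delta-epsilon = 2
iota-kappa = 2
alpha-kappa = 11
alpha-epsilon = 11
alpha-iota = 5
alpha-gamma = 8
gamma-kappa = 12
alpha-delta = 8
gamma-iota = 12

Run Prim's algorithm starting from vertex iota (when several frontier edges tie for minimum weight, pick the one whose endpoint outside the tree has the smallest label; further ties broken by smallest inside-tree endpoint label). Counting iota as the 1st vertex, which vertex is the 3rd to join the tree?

Prim's algorithm from iota:
Step 1: frontier [iota-kappa 2, alpha-iota 5, delta-iota 8, gamma-iota 12] → take iota-kappa (2); add kappa.
Step 2: frontier [alpha-iota 5, delta-iota 8, gamma-iota 12, epsilon-kappa 1, alpha-kappa 11, gamma-kappa 12] → take epsilon-kappa (1); add epsilon.
Step 3: frontier [delta-epsilon 2, alpha-epsilon 11, epsilon-gamma 14, alpha-iota 5, delta-iota 8, gamma-iota 12, alpha-kappa 11, gamma-kappa 12] → take delta-epsilon (2); add delta.
Step 4: frontier [alpha-delta 8, alpha-epsilon 11, epsilon-gamma 14, alpha-iota 5, gamma-iota 12, alpha-kappa 11, gamma-kappa 12] → take alpha-iota (5); add alpha.
Step 5: frontier [alpha-gamma 8, epsilon-gamma 14, gamma-iota 12, gamma-kappa 12] → take alpha-gamma (8); add gamma.
Vertex order: iota, kappa, epsilon, delta, alpha, gamma. The 3rd vertex is epsilon.

epsilon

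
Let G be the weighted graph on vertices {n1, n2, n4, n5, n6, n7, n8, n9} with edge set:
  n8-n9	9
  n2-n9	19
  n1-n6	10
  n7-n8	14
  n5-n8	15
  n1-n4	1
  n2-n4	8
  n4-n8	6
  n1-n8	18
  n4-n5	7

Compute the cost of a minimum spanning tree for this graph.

Grow the tree from n7 using Prim:
Step 1: frontier [n7-n8 14] → take n7-n8 (14); add n8.
Step 2: frontier [n4-n8 6, n8-n9 9, n5-n8 15, n1-n8 18] → take n4-n8 (6); add n4.
Step 3: frontier [n1-n4 1, n4-n5 7, n2-n4 8, n8-n9 9, n5-n8 15, n1-n8 18] → take n1-n4 (1); add n1.
Step 4: frontier [n1-n6 10, n4-n5 7, n2-n4 8, n8-n9 9, n5-n8 15] → take n4-n5 (7); add n5.
Step 5: frontier [n1-n6 10, n2-n4 8, n8-n9 9] → take n2-n4 (8); add n2.
Step 6: frontier [n1-n6 10, n2-n9 19, n8-n9 9] → take n8-n9 (9); add n9.
Step 7: frontier [n1-n6 10] → take n1-n6 (10); add n6.
MST edges: n7-n8, n4-n8, n1-n4, n4-n5, n2-n4, n8-n9, n1-n6; total weight 14+6+1+7+8+9+10 = 55.

55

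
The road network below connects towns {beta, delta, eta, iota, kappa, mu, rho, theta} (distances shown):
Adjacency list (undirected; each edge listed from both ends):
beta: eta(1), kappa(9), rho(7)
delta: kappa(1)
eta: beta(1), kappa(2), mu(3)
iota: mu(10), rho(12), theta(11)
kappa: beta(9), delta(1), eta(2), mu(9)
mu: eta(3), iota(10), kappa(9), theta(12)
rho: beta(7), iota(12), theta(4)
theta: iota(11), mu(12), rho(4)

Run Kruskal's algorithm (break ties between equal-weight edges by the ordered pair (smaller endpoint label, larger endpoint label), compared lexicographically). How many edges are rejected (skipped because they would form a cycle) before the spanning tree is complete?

Kruskal: consider edges lightest-first.
beta eta (1): add — endpoints in different components.
delta kappa (1): add — endpoints in different components.
eta kappa (2): add — endpoints in different components.
eta mu (3): add — endpoints in different components.
rho theta (4): add — endpoints in different components.
beta rho (7): add — endpoints in different components.
beta kappa (9): skip — kappa and beta already connected.
kappa mu (9): skip — kappa and mu already connected.
iota mu (10): add — endpoints in different components.
Edges rejected before the tree was complete: 2.

2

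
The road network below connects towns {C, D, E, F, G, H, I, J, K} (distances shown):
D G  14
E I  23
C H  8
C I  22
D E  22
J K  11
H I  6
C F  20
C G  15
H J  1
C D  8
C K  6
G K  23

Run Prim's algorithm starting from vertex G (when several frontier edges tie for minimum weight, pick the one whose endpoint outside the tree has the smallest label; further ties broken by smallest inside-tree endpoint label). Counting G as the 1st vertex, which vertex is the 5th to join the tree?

Prim, starting at G.
Step 1: frontier [D G 14, C G 15, G K 23] → take D G (14); add D.
Step 2: frontier [C D 8, D E 22, C G 15, G K 23] → take C D (8); add C.
Step 3: frontier [C K 6, C H 8, C F 20, C I 22, D E 22, G K 23] → take C K (6); add K.
Step 4: frontier [C H 8, C F 20, C I 22, D E 22, J K 11] → take C H (8); add H.
Step 5: frontier [C F 20, C I 22, D E 22, H J 1, H I 6, J K 11] → take H J (1); add J.
Step 6: frontier [C F 20, C I 22, D E 22, H I 6] → take H I (6); add I.
Step 7: frontier [C F 20, D E 22, E I 23] → take C F (20); add F.
Step 8: frontier [D E 22, E I 23] → take D E (22); add E.
Vertex order: G, D, C, K, H, J, I, F, E. The 5th vertex is H.

H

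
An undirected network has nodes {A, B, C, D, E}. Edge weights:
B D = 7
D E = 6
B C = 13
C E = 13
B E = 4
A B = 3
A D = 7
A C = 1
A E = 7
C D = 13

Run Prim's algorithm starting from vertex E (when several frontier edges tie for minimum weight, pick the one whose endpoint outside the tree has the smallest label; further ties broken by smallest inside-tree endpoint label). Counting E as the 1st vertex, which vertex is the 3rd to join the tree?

Prim's algorithm from E:
Step 1: cheapest edge leaving the tree is B E (4); add B.
Step 2: cheapest edge leaving the tree is A B (3); add A.
Step 3: cheapest edge leaving the tree is A C (1); add C.
Step 4: cheapest edge leaving the tree is D E (6); add D.
Vertex order: E, B, A, C, D. The 3rd vertex is A.

A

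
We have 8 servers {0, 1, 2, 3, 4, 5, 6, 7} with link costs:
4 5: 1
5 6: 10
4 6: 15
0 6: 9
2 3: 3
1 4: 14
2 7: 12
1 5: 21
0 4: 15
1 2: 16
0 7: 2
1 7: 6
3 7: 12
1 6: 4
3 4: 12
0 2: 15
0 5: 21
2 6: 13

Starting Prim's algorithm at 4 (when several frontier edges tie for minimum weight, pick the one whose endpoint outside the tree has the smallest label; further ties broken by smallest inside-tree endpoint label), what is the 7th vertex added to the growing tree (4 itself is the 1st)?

Grow the tree from 4 using Prim:
Step 1: cheapest edge leaving the tree is 4 5 (1); add 5.
Step 2: cheapest edge leaving the tree is 5 6 (10); add 6.
Step 3: cheapest edge leaving the tree is 1 6 (4); add 1.
Step 4: cheapest edge leaving the tree is 1 7 (6); add 7.
Step 5: cheapest edge leaving the tree is 0 7 (2); add 0.
Step 6: cheapest edge leaving the tree is 2 7 (12); add 2.
Step 7: cheapest edge leaving the tree is 2 3 (3); add 3.
Vertex order: 4, 5, 6, 1, 7, 0, 2, 3. The 7th vertex is 2.

2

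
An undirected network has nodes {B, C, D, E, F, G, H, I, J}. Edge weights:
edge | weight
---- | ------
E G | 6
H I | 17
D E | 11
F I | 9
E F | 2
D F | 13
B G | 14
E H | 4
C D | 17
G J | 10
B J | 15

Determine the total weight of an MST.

73

Prim, starting at E.
Step 1: cheapest edge leaving the tree is E F (2); add F.
Step 2: cheapest edge leaving the tree is E H (4); add H.
Step 3: cheapest edge leaving the tree is E G (6); add G.
Step 4: cheapest edge leaving the tree is F I (9); add I.
Step 5: cheapest edge leaving the tree is G J (10); add J.
Step 6: cheapest edge leaving the tree is D E (11); add D.
Step 7: cheapest edge leaving the tree is B G (14); add B.
Step 8: cheapest edge leaving the tree is C D (17); add C.
MST edges: E F, E H, E G, F I, G J, D E, B G, C D; total weight 2+4+6+9+10+11+14+17 = 73.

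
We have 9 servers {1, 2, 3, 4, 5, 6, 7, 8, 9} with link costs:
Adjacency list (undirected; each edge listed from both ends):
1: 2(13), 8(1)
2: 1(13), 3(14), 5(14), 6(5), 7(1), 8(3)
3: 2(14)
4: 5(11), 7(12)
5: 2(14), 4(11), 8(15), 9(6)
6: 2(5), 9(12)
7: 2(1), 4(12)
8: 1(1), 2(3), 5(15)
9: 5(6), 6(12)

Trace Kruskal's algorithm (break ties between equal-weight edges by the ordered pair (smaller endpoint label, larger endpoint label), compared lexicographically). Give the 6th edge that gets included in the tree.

Kruskal's algorithm — process edges by increasing weight (ties by edge label):
1–8 (1): add — endpoints in different components.
2–7 (1): add — endpoints in different components.
2–8 (3): add — endpoints in different components.
2–6 (5): add — endpoints in different components.
5–9 (6): add — endpoints in different components.
4–5 (11): add — endpoints in different components.
4–7 (12): add — endpoints in different components.
6–9 (12): skip — 6 and 9 already connected.
1–2 (13): skip — 1 and 2 already connected.
2–3 (14): add — endpoints in different components.
The 6th edge added is 4–5.

4-5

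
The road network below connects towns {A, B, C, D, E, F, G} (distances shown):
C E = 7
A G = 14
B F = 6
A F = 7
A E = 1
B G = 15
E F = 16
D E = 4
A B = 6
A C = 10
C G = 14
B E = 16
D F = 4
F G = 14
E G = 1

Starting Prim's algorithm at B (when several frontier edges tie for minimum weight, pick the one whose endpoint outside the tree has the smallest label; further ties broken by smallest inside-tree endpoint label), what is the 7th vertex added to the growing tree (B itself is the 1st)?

Prim, starting at B.
Step 1: cheapest edge leaving the tree is A B (6); add A.
Step 2: cheapest edge leaving the tree is A E (1); add E.
Step 3: cheapest edge leaving the tree is E G (1); add G.
Step 4: cheapest edge leaving the tree is D E (4); add D.
Step 5: cheapest edge leaving the tree is D F (4); add F.
Step 6: cheapest edge leaving the tree is C E (7); add C.
Vertex order: B, A, E, G, D, F, C. The 7th vertex is C.

C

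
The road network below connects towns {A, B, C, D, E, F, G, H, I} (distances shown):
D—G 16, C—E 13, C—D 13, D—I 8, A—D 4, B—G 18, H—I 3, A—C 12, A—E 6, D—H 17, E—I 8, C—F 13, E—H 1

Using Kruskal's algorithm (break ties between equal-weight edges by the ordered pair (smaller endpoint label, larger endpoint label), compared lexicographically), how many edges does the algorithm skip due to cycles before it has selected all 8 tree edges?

5

Sort edges by weight, then run Kruskal:
E—H (1): add — endpoints in different components.
H—I (3): add — endpoints in different components.
A—D (4): add — endpoints in different components.
A—E (6): add — endpoints in different components.
D—I (8): skip — D and I already connected.
E—I (8): skip — E and I already connected.
A—C (12): add — endpoints in different components.
C—D (13): skip — C and D already connected.
C—E (13): skip — C and E already connected.
C—F (13): add — endpoints in different components.
D—G (16): add — endpoints in different components.
D—H (17): skip — D and H already connected.
B—G (18): add — endpoints in different components.
Edges rejected before the tree was complete: 5.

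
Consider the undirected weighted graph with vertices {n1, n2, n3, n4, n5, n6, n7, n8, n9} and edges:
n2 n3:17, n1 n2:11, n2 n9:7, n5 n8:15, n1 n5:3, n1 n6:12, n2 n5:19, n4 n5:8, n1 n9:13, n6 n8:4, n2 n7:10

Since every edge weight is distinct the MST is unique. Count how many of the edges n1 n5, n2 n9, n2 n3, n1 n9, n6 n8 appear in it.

4

Sort edges by weight, then run Kruskal:
n1 n5 (3): add — endpoints in different components.
n6 n8 (4): add — endpoints in different components.
n2 n9 (7): add — endpoints in different components.
n4 n5 (8): add — endpoints in different components.
n2 n7 (10): add — endpoints in different components.
n1 n2 (11): add — endpoints in different components.
n1 n6 (12): add — endpoints in different components.
n1 n9 (13): skip — n1 and n9 already connected.
n5 n8 (15): skip — n5 and n8 already connected.
n2 n3 (17): add — endpoints in different components.
MST edge set: {n1 n5, n6 n8, n2 n9, n4 n5, n2 n7, n1 n2, n1 n6, n2 n3}.
Of the listed edges, {n1 n5, n2 n9, n2 n3, n6 n8} are in the MST → 4.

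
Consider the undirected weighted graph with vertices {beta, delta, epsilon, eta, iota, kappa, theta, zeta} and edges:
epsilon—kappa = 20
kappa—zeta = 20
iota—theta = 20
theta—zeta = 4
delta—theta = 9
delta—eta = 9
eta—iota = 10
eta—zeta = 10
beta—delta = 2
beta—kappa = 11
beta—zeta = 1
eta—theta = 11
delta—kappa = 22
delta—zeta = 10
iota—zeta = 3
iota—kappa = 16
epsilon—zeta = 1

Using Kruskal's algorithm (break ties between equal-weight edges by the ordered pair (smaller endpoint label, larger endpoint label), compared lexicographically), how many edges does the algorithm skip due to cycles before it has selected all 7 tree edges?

4

Kruskal: consider edges lightest-first.
beta—zeta (1): add — endpoints in different components.
epsilon—zeta (1): add — endpoints in different components.
beta—delta (2): add — endpoints in different components.
iota—zeta (3): add — endpoints in different components.
theta—zeta (4): add — endpoints in different components.
delta—eta (9): add — endpoints in different components.
delta—theta (9): skip — theta and delta already connected.
delta—zeta (10): skip — delta and zeta already connected.
eta—iota (10): skip — iota and eta already connected.
eta—zeta (10): skip — eta and zeta already connected.
beta—kappa (11): add — endpoints in different components.
Edges rejected before the tree was complete: 4.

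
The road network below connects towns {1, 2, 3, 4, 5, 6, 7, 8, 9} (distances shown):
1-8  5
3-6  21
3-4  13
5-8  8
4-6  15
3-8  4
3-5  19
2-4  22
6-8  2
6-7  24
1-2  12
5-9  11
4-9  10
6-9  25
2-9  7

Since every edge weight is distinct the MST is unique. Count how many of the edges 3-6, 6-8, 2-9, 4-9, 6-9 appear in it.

Sort edges by weight, then run Kruskal:
6-8 (2): add — endpoints in different components.
3-8 (4): add — endpoints in different components.
1-8 (5): add — endpoints in different components.
2-9 (7): add — endpoints in different components.
5-8 (8): add — endpoints in different components.
4-9 (10): add — endpoints in different components.
5-9 (11): add — endpoints in different components.
1-2 (12): skip — 1 and 2 already connected.
3-4 (13): skip — 3 and 4 already connected.
4-6 (15): skip — 4 and 6 already connected.
3-5 (19): skip — 3 and 5 already connected.
3-6 (21): skip — 3 and 6 already connected.
2-4 (22): skip — 2 and 4 already connected.
6-7 (24): add — endpoints in different components.
MST edge set: {6-8, 3-8, 1-8, 2-9, 5-8, 4-9, 5-9, 6-7}.
Of the listed edges, {6-8, 2-9, 4-9} are in the MST → 3.

3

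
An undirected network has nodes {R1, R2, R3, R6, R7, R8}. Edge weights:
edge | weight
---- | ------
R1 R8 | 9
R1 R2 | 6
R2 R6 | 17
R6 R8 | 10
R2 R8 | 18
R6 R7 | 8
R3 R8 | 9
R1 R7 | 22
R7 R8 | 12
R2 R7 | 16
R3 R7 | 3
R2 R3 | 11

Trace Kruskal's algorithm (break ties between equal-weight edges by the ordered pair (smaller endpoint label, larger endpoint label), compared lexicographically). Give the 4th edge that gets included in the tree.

R1-R8

Kruskal: consider edges lightest-first.
R3 R7 (3): add. Components now {R6} {R8} {R3,R7} {R1} {R2}
R1 R2 (6): add. Components now {R6} {R8} {R3,R7} {R1,R2}
R6 R7 (8): add. Components now {R3,R6,R7} {R8} {R1,R2}
R1 R8 (9): add. Components now {R3,R6,R7} {R1,R2,R8}
R3 R8 (9): add. Components now {R1,R2,R3,R6,R7,R8}
The 4th edge added is R1 R8.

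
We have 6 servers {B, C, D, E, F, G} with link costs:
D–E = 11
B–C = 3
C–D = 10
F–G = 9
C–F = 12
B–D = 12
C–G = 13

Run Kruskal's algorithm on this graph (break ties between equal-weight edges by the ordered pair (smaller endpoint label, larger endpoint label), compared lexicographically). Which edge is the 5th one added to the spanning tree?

Kruskal: consider edges lightest-first.
B–C (3): add. Components now {B,C} {D} {E} {F} {G}
F–G (9): add. Components now {B,C} {D} {E} {F,G}
C–D (10): add. Components now {B,C,D} {E} {F,G}
D–E (11): add. Components now {B,C,D,E} {F,G}
B–D (12): skip — B and D already connected.
C–F (12): add. Components now {B,C,D,E,F,G}
The 5th edge added is C–F.

C-F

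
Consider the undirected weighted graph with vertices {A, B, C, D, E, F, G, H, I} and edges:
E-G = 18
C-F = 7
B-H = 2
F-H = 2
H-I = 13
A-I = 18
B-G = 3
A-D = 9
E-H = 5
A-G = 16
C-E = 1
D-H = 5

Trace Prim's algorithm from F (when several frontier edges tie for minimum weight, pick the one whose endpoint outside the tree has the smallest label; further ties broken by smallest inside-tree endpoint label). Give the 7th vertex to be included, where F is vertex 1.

C

Prim's algorithm from F:
Step 1: frontier [F-H 2, C-F 7] → take F-H (2); add H.
Step 2: frontier [C-F 7, B-H 2, D-H 5, E-H 5, H-I 13] → take B-H (2); add B.
Step 3: frontier [B-G 3, C-F 7, D-H 5, E-H 5, H-I 13] → take B-G (3); add G.
Step 4: frontier [C-F 7, A-G 16, E-G 18, D-H 5, E-H 5, H-I 13] → take D-H (5); add D.
Step 5: frontier [A-D 9, C-F 7, A-G 16, E-G 18, E-H 5, H-I 13] → take E-H (5); add E.
Step 6: frontier [A-D 9, C-E 1, C-F 7, A-G 16, H-I 13] → take C-E (1); add C.
Step 7: frontier [A-D 9, A-G 16, H-I 13] → take A-D (9); add A.
Step 8: frontier [A-I 18, H-I 13] → take H-I (13); add I.
Vertex order: F, H, B, G, D, E, C, A, I. The 7th vertex is C.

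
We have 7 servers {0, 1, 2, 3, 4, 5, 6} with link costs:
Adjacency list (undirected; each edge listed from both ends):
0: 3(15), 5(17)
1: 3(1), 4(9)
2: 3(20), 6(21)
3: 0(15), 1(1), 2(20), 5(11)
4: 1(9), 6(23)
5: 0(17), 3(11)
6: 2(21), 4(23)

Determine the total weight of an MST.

Kruskal: consider edges lightest-first.
1—3 (1): add — endpoints in different components.
1—4 (9): add — endpoints in different components.
3—5 (11): add — endpoints in different components.
0—3 (15): add — endpoints in different components.
0—5 (17): skip — 0 and 5 already connected.
2—3 (20): add — endpoints in different components.
2—6 (21): add — endpoints in different components.
MST edges: 1—3, 1—4, 3—5, 0—3, 2—3, 2—6; total weight 1+9+11+15+20+21 = 77.

77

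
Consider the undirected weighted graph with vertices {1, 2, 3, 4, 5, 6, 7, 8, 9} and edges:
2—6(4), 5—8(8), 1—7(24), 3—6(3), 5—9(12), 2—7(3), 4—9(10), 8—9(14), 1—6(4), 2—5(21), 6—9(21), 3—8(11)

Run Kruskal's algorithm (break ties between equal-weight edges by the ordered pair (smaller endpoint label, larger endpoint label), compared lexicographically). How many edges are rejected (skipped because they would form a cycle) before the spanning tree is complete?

Sort edges by weight, then run Kruskal:
2—7 (3): add — endpoints in different components.
3—6 (3): add — endpoints in different components.
1—6 (4): add — endpoints in different components.
2—6 (4): add — endpoints in different components.
5—8 (8): add — endpoints in different components.
4—9 (10): add — endpoints in different components.
3—8 (11): add — endpoints in different components.
5—9 (12): add — endpoints in different components.
Edges rejected before the tree was complete: 0.

0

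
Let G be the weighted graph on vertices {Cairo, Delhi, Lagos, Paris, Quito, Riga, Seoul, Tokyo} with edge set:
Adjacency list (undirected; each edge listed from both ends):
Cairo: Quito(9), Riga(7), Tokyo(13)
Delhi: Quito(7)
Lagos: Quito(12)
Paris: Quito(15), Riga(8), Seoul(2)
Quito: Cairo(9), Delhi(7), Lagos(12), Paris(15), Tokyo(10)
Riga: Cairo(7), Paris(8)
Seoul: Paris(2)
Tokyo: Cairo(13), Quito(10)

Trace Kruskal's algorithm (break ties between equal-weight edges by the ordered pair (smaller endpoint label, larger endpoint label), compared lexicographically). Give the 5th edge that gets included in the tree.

Kruskal: consider edges lightest-first.
Paris-Seoul (2): add — endpoints in different components.
Cairo-Riga (7): add — endpoints in different components.
Delhi-Quito (7): add — endpoints in different components.
Paris-Riga (8): add — endpoints in different components.
Cairo-Quito (9): add — endpoints in different components.
Quito-Tokyo (10): add — endpoints in different components.
Lagos-Quito (12): add — endpoints in different components.
The 5th edge added is Cairo-Quito.

Cairo-Quito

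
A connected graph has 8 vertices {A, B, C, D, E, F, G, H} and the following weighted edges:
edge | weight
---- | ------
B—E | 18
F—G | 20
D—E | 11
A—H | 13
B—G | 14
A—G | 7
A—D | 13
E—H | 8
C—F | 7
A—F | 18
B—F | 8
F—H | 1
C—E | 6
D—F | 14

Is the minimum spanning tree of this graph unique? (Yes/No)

Kruskal's algorithm — process edges by increasing weight (ties by edge label):
F—H (1): add — endpoints in different components.
C—E (6): add — endpoints in different components.
A—G (7): add — endpoints in different components.
C—F (7): add — endpoints in different components.
B—F (8): add — endpoints in different components.
E—H (8): skip — E and H already connected.
D—E (11): add — endpoints in different components.
A—D (13): add — endpoints in different components.
Non-tree edge A—H has weight 13, equal to the heaviest edge on its tree cycle — swapping gives another MST of the same weight. Not unique.

No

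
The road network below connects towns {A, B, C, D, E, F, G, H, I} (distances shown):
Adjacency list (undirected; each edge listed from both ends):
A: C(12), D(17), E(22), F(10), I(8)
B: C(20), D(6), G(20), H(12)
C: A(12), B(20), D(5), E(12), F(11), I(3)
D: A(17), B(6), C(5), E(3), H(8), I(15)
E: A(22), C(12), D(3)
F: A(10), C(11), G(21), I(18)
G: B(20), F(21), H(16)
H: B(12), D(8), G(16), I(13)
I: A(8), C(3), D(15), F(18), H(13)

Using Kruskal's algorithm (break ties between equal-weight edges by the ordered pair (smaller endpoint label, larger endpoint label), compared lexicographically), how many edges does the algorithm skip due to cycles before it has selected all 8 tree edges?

6

Kruskal's algorithm — process edges by increasing weight (ties by edge label):
C I (3): add — endpoints in different components.
D E (3): add — endpoints in different components.
C D (5): add — endpoints in different components.
B D (6): add — endpoints in different components.
A I (8): add — endpoints in different components.
D H (8): add — endpoints in different components.
A F (10): add — endpoints in different components.
C F (11): skip — C and F already connected.
A C (12): skip — A and C already connected.
B H (12): skip — B and H already connected.
C E (12): skip — C and E already connected.
H I (13): skip — H and I already connected.
D I (15): skip — D and I already connected.
G H (16): add — endpoints in different components.
Edges rejected before the tree was complete: 6.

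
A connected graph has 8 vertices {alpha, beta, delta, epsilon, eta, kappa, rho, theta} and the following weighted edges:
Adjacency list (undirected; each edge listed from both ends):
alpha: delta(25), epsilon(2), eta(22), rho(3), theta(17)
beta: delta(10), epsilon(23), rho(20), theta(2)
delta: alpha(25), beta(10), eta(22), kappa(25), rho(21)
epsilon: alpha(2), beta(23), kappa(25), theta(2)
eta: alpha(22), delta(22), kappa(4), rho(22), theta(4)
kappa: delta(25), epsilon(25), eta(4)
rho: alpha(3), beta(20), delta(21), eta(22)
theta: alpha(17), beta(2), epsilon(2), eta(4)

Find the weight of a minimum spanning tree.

27

Prim's algorithm from delta:
Step 1: cheapest edge leaving the tree is beta—delta (10); add beta.
Step 2: cheapest edge leaving the tree is beta—theta (2); add theta.
Step 3: cheapest edge leaving the tree is epsilon—theta (2); add epsilon.
Step 4: cheapest edge leaving the tree is alpha—epsilon (2); add alpha.
Step 5: cheapest edge leaving the tree is alpha—rho (3); add rho.
Step 6: cheapest edge leaving the tree is eta—theta (4); add eta.
Step 7: cheapest edge leaving the tree is eta—kappa (4); add kappa.
MST edges: beta—delta, beta—theta, epsilon—theta, alpha—epsilon, alpha—rho, eta—theta, eta—kappa; total weight 10+2+2+2+3+4+4 = 27.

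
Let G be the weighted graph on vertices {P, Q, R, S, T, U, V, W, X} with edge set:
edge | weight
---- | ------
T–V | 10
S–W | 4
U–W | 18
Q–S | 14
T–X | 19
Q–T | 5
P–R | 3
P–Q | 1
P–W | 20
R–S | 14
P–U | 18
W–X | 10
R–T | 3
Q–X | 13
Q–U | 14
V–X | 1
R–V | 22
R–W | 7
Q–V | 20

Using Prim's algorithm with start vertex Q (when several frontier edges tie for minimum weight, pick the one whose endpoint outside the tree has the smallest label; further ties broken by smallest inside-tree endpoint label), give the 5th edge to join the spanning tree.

S-W

Prim, starting at Q.
Step 1: cheapest edge leaving the tree is P–Q (1); add P.
Step 2: cheapest edge leaving the tree is P–R (3); add R.
Step 3: cheapest edge leaving the tree is R–T (3); add T.
Step 4: cheapest edge leaving the tree is R–W (7); add W.
Step 5: cheapest edge leaving the tree is S–W (4); add S.
Step 6: cheapest edge leaving the tree is T–V (10); add V.
Step 7: cheapest edge leaving the tree is V–X (1); add X.
Step 8: cheapest edge leaving the tree is Q–U (14); add U.
The 5th edge added is S–W.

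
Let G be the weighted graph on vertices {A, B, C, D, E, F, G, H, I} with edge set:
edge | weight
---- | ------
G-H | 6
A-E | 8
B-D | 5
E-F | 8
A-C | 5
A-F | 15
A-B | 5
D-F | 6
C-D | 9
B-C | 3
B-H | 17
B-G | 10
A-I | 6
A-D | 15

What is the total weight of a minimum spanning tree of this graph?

Prim, starting at H.
Step 1: cheapest edge leaving the tree is G-H (6); add G.
Step 2: cheapest edge leaving the tree is B-G (10); add B.
Step 3: cheapest edge leaving the tree is B-C (3); add C.
Step 4: cheapest edge leaving the tree is A-B (5); add A.
Step 5: cheapest edge leaving the tree is B-D (5); add D.
Step 6: cheapest edge leaving the tree is D-F (6); add F.
Step 7: cheapest edge leaving the tree is A-I (6); add I.
Step 8: cheapest edge leaving the tree is A-E (8); add E.
MST edges: G-H, B-G, B-C, A-B, B-D, D-F, A-I, A-E; total weight 6+10+3+5+5+6+6+8 = 49.

49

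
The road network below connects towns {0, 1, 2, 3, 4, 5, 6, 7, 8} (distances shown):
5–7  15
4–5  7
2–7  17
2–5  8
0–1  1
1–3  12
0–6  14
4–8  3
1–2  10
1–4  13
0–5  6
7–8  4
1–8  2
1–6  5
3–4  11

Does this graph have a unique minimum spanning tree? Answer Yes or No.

Yes

Kruskal's algorithm — process edges by increasing weight (ties by edge label):
0–1 (1): add — endpoints in different components.
1–8 (2): add — endpoints in different components.
4–8 (3): add — endpoints in different components.
7–8 (4): add — endpoints in different components.
1–6 (5): add — endpoints in different components.
0–5 (6): add — endpoints in different components.
4–5 (7): skip — 4 and 5 already connected.
2–5 (8): add — endpoints in different components.
1–2 (10): skip — 1 and 2 already connected.
3–4 (11): add — endpoints in different components.
Every non-tree edge has weight strictly greater than the heaviest edge on the tree path between its endpoints, so the MST is unique.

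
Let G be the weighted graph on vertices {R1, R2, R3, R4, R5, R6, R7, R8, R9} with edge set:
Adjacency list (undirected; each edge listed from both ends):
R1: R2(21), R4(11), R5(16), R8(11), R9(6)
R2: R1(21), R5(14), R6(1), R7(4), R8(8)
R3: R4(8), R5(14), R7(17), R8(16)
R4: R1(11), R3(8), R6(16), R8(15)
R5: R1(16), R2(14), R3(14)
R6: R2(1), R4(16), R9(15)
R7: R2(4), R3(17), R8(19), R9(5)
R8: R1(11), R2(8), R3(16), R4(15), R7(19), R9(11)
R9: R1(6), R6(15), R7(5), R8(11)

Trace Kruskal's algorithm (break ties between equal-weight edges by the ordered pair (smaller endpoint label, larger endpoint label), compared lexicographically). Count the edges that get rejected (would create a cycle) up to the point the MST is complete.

Kruskal's algorithm — process edges by increasing weight (ties by edge label):
R2—R6 (1): add — endpoints in different components.
R2—R7 (4): add — endpoints in different components.
R7—R9 (5): add — endpoints in different components.
R1—R9 (6): add — endpoints in different components.
R2—R8 (8): add — endpoints in different components.
R3—R4 (8): add — endpoints in different components.
R1—R4 (11): add — endpoints in different components.
R1—R8 (11): skip — R1 and R8 already connected.
R8—R9 (11): skip — R9 and R8 already connected.
R2—R5 (14): add — endpoints in different components.
Edges rejected before the tree was complete: 2.

2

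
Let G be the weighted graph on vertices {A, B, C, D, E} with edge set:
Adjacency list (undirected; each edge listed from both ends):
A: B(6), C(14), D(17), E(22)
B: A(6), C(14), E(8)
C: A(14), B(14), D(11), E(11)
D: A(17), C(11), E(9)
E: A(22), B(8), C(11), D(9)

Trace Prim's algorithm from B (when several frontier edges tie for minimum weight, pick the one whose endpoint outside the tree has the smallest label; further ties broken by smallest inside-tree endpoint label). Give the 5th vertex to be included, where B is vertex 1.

Prim's algorithm from B:
Step 1: cheapest edge leaving the tree is A B (6); add A.
Step 2: cheapest edge leaving the tree is B E (8); add E.
Step 3: cheapest edge leaving the tree is D E (9); add D.
Step 4: cheapest edge leaving the tree is C D (11); add C.
Vertex order: B, A, E, D, C. The 5th vertex is C.

C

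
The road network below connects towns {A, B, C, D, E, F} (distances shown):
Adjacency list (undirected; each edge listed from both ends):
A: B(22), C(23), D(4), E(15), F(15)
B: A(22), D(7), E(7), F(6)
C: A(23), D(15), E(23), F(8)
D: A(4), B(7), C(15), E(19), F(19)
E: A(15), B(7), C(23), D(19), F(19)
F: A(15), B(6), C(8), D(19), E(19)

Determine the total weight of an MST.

32

Sort edges by weight, then run Kruskal:
A-D (4): add. Components now {A,D} {B} {C} {E} {F}
B-F (6): add. Components now {A,D} {B,F} {C} {E}
B-D (7): add. Components now {A,B,D,F} {C} {E}
B-E (7): add. Components now {A,B,D,E,F} {C}
C-F (8): add. Components now {A,B,C,D,E,F}
MST edges: A-D, B-F, B-D, B-E, C-F; total weight 4+6+7+7+8 = 32.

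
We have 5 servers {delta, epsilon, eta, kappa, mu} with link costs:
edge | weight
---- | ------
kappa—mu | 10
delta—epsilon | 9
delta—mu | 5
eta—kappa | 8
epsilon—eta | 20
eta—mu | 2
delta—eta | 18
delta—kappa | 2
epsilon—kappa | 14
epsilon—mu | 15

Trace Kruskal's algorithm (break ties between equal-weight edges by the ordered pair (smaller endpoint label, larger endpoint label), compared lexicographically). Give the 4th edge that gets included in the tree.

delta-epsilon

Sort edges by weight, then run Kruskal:
delta—kappa (2): add — endpoints in different components.
eta—mu (2): add — endpoints in different components.
delta—mu (5): add — endpoints in different components.
eta—kappa (8): skip — eta and kappa already connected.
delta—epsilon (9): add — endpoints in different components.
The 4th edge added is delta—epsilon.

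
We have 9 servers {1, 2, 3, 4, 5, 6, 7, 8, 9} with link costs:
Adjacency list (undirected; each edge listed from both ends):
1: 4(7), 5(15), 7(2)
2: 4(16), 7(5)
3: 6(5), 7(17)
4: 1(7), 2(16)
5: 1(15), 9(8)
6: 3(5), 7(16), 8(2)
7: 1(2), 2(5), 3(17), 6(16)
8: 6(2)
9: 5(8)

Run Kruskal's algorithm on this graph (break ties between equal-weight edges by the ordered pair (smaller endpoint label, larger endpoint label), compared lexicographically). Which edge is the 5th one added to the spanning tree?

1-4

Kruskal's algorithm — process edges by increasing weight (ties by edge label):
1–7 (2): add — endpoints in different components.
6–8 (2): add — endpoints in different components.
2–7 (5): add — endpoints in different components.
3–6 (5): add — endpoints in different components.
1–4 (7): add — endpoints in different components.
5–9 (8): add — endpoints in different components.
1–5 (15): add — endpoints in different components.
2–4 (16): skip — 2 and 4 already connected.
6–7 (16): add — endpoints in different components.
The 5th edge added is 1–4.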